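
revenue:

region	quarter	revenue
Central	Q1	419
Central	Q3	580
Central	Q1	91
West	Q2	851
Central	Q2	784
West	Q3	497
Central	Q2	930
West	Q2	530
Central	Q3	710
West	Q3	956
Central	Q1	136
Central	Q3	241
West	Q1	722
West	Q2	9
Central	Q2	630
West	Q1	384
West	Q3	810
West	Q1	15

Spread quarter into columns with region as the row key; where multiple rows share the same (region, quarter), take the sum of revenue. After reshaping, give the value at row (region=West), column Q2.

Rows with region=West and quarter=Q2: revenue values are 851, 530, 9.
851 + 530 + 9 = 1390.

1390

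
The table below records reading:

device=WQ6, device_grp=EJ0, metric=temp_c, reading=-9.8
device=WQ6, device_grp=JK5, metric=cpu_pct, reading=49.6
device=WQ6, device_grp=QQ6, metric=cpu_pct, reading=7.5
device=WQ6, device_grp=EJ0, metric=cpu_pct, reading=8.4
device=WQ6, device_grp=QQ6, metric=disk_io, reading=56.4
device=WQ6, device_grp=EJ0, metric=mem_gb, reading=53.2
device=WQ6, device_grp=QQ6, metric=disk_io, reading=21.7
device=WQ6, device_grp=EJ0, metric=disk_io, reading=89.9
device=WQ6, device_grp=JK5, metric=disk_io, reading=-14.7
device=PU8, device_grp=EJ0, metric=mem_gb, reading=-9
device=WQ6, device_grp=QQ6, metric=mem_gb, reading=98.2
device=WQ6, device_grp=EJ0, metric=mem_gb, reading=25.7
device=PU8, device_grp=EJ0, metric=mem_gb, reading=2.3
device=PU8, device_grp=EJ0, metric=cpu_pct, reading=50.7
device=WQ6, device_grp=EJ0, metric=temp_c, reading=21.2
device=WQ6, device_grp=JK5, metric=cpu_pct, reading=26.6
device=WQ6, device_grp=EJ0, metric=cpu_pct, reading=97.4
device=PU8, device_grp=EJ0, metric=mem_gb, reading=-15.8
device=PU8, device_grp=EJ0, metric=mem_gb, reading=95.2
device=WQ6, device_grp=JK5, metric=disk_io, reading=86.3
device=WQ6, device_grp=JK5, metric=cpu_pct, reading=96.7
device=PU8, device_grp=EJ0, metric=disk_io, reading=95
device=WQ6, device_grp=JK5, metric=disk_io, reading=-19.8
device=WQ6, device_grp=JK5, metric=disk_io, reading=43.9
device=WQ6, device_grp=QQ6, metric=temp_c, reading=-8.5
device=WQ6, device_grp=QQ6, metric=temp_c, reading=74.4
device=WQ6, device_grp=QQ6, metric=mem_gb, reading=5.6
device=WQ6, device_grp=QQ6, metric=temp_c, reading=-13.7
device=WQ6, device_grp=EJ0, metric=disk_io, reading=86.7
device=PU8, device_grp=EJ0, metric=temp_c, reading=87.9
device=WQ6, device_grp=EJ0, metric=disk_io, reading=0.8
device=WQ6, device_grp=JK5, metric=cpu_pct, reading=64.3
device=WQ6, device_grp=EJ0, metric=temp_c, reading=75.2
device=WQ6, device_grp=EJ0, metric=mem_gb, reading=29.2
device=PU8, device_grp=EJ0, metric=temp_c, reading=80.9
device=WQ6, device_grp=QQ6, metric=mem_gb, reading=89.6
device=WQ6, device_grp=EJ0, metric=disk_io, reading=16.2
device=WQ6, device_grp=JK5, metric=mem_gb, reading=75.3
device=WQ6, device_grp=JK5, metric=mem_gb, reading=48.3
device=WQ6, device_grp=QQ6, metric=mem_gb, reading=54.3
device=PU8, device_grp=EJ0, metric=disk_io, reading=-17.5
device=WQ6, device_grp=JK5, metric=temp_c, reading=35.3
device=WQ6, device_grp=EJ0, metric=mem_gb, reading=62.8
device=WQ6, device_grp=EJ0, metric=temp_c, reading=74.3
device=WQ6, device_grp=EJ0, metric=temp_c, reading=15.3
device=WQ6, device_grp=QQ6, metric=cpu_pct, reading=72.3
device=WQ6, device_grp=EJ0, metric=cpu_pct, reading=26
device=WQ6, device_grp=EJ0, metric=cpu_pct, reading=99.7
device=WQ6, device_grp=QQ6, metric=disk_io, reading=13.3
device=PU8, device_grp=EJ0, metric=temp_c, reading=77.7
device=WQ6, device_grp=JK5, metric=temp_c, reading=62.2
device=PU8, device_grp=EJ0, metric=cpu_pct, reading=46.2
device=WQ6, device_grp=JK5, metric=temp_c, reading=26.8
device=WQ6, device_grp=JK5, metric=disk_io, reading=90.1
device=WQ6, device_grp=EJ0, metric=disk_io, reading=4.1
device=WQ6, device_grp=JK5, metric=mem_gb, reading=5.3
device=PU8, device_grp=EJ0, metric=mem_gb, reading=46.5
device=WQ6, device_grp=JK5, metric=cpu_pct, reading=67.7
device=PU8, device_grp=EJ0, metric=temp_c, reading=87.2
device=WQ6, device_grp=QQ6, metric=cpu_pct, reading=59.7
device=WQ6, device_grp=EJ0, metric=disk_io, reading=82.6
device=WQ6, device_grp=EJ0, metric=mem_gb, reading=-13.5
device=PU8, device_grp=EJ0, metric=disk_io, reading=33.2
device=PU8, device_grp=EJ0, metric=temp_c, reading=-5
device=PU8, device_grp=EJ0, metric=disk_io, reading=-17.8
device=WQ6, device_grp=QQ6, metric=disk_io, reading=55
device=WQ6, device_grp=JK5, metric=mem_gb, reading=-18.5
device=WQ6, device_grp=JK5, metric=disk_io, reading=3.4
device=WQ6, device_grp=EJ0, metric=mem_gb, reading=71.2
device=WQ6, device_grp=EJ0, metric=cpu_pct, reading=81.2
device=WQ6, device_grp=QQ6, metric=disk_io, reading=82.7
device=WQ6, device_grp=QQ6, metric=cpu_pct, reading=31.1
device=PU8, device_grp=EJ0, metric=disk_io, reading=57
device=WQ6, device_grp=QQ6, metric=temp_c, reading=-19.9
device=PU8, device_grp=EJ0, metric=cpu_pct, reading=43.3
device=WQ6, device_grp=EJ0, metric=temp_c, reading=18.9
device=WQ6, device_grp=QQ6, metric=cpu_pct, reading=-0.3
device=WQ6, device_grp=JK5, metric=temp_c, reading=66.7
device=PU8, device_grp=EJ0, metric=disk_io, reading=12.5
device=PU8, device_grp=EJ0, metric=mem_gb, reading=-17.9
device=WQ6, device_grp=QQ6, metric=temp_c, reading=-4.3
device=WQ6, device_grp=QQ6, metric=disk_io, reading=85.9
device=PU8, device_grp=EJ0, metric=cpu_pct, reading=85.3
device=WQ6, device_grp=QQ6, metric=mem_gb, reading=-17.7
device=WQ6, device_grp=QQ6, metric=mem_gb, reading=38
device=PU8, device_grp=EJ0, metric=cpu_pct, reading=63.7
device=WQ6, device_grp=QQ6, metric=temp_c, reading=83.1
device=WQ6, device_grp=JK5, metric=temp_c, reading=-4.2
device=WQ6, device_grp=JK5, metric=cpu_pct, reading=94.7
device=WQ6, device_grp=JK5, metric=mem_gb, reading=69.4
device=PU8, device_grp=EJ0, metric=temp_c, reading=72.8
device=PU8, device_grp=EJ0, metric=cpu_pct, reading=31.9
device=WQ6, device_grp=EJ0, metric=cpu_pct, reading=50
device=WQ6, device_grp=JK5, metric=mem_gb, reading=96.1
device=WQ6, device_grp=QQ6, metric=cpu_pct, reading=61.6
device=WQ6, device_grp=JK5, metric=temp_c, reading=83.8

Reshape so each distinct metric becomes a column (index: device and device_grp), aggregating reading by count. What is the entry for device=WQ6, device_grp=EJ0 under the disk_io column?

Rows with device=WQ6, device_grp=EJ0 and metric=disk_io: reading values are 89.9, 86.7, 0.8, 16.2, 4.1, 82.6.
6 rows match — count = 6.

6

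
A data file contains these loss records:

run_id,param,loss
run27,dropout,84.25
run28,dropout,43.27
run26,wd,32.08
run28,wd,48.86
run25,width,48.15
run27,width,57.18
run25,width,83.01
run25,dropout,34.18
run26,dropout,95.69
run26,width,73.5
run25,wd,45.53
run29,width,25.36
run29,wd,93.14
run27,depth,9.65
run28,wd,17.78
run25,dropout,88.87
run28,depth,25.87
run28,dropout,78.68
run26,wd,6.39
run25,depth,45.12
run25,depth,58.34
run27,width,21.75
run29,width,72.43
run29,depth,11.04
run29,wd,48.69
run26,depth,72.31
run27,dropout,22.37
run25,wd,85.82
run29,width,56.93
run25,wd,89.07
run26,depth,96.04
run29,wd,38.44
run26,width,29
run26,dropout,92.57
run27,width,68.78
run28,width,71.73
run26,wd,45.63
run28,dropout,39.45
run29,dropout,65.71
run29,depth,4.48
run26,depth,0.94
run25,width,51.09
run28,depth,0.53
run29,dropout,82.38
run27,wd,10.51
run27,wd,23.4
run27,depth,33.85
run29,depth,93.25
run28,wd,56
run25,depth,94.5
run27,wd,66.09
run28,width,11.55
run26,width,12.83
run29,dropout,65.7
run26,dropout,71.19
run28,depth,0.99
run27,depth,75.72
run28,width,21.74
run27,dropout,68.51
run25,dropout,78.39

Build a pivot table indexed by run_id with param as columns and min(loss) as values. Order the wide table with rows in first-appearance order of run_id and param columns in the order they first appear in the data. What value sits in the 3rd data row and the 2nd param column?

6.39

With rows in first-appearance order of run_id, row 3 is run_id=run26. param columns in first-appearance order: dropout, wd, width, depth; column 2 is wd.
Long rows with run_id=run26, param=wd: min(32.08, 6.39, 45.63) = 6.39.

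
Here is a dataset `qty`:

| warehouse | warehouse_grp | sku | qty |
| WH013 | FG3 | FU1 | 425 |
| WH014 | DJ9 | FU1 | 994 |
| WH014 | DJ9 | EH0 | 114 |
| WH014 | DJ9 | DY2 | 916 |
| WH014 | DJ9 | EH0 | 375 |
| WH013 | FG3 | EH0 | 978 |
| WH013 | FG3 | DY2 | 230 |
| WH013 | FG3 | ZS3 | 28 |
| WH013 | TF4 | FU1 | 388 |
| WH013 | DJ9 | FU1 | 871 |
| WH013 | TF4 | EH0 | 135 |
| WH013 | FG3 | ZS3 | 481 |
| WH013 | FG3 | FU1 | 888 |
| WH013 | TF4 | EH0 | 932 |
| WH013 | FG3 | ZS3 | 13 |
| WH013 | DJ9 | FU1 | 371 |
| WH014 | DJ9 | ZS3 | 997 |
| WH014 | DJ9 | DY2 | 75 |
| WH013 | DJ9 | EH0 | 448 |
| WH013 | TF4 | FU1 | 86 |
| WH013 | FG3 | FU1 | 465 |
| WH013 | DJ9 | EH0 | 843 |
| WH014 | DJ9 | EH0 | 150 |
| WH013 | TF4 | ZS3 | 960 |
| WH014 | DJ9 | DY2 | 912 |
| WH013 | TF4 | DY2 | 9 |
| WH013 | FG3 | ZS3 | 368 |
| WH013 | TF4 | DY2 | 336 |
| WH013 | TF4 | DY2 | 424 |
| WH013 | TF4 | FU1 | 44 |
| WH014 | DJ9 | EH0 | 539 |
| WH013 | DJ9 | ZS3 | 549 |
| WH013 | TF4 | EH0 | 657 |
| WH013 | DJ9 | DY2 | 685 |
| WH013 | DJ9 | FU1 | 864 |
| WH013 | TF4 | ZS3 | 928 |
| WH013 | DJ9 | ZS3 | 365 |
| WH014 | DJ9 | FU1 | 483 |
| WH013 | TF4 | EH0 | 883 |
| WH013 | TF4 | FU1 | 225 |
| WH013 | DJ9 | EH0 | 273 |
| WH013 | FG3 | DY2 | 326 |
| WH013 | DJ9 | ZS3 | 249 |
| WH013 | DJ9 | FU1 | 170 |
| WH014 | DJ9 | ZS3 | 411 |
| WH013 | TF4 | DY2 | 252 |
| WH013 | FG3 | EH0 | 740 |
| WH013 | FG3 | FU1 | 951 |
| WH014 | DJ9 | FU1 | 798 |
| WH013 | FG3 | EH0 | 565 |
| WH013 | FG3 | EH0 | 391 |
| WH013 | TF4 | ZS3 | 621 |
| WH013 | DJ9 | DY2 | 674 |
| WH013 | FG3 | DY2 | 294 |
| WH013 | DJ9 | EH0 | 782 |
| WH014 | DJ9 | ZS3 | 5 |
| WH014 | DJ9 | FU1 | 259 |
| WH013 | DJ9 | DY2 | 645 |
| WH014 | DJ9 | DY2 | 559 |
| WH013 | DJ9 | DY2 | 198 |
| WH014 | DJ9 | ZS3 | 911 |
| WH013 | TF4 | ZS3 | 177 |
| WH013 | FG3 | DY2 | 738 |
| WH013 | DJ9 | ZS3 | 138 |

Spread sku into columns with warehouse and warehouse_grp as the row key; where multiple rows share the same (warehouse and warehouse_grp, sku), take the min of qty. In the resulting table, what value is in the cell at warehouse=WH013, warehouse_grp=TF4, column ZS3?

Rows with warehouse=WH013, warehouse_grp=TF4 and sku=ZS3: qty values are 960, 928, 621, 177.
min(960, 928, 621, 177) = 177.

177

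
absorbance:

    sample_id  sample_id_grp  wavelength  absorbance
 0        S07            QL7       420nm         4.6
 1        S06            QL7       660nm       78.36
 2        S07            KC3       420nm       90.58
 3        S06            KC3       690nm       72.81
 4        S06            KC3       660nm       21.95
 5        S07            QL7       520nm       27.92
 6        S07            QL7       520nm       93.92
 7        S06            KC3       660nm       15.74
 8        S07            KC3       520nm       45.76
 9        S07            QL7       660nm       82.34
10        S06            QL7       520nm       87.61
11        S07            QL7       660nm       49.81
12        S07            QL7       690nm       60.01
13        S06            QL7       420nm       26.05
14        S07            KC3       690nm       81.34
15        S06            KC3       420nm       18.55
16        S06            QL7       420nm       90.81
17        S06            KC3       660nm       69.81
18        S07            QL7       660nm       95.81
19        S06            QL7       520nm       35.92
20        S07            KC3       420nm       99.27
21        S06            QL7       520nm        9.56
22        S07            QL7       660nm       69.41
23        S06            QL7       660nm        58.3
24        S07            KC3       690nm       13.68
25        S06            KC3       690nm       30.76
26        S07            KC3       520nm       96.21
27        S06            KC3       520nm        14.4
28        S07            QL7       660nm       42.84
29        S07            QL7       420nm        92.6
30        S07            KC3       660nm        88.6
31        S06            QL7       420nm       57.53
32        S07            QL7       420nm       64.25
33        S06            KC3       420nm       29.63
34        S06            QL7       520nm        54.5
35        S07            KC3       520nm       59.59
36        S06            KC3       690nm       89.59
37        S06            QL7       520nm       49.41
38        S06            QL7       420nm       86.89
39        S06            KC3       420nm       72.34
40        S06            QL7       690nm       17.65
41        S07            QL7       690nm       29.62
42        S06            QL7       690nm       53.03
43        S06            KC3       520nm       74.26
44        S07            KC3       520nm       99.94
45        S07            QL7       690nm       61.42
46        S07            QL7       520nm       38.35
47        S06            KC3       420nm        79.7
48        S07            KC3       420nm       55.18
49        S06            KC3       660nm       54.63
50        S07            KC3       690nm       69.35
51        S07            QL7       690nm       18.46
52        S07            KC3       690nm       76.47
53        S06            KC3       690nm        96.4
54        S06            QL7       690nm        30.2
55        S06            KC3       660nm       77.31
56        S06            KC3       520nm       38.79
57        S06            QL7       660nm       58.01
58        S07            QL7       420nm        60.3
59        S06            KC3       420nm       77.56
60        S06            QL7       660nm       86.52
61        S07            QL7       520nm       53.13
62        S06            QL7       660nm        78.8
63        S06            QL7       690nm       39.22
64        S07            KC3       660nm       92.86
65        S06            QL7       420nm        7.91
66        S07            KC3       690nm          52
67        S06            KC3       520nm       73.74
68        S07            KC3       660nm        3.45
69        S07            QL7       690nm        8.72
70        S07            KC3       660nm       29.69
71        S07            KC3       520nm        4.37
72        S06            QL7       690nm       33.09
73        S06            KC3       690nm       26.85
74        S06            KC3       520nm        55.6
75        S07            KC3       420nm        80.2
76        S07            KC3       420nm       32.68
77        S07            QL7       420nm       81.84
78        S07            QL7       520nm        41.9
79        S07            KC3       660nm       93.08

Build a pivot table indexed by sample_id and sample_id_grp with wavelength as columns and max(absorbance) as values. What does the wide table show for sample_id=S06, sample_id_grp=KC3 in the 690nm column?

96.4

Rows with sample_id=S06, sample_id_grp=KC3 and wavelength=690nm: absorbance values are 72.81, 30.76, 89.59, 96.4, 26.85.
max(72.81, 30.76, 89.59, 96.4, 26.85) = 96.4.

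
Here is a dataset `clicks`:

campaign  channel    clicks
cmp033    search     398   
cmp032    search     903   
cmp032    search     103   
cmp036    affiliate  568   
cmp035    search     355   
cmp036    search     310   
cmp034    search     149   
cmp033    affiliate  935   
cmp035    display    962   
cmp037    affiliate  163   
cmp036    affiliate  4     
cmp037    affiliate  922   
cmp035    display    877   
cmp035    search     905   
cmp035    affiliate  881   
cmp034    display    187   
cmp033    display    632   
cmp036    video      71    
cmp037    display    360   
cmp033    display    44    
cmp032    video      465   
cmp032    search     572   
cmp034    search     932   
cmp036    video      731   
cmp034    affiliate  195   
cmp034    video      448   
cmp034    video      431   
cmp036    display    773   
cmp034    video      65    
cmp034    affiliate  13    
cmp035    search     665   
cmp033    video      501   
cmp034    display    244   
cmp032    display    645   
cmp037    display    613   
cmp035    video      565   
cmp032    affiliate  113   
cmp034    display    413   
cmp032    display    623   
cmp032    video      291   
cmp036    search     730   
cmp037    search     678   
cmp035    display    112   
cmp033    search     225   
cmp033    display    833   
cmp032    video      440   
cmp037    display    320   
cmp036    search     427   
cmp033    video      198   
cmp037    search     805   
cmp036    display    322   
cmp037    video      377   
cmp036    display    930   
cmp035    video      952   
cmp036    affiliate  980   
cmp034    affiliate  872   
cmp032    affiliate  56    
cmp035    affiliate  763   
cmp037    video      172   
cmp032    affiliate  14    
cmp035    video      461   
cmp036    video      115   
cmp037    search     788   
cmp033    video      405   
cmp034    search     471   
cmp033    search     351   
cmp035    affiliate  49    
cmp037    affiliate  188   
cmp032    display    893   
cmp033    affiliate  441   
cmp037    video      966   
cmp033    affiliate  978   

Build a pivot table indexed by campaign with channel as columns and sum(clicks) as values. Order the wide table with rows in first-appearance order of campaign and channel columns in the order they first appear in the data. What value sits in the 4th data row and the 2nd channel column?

1693

With rows in first-appearance order of campaign, row 4 is campaign=cmp035. channel columns in first-appearance order: search, affiliate, display, video; column 2 is affiliate.
Long rows with campaign=cmp035, channel=affiliate: 881 + 763 + 49 = 1693.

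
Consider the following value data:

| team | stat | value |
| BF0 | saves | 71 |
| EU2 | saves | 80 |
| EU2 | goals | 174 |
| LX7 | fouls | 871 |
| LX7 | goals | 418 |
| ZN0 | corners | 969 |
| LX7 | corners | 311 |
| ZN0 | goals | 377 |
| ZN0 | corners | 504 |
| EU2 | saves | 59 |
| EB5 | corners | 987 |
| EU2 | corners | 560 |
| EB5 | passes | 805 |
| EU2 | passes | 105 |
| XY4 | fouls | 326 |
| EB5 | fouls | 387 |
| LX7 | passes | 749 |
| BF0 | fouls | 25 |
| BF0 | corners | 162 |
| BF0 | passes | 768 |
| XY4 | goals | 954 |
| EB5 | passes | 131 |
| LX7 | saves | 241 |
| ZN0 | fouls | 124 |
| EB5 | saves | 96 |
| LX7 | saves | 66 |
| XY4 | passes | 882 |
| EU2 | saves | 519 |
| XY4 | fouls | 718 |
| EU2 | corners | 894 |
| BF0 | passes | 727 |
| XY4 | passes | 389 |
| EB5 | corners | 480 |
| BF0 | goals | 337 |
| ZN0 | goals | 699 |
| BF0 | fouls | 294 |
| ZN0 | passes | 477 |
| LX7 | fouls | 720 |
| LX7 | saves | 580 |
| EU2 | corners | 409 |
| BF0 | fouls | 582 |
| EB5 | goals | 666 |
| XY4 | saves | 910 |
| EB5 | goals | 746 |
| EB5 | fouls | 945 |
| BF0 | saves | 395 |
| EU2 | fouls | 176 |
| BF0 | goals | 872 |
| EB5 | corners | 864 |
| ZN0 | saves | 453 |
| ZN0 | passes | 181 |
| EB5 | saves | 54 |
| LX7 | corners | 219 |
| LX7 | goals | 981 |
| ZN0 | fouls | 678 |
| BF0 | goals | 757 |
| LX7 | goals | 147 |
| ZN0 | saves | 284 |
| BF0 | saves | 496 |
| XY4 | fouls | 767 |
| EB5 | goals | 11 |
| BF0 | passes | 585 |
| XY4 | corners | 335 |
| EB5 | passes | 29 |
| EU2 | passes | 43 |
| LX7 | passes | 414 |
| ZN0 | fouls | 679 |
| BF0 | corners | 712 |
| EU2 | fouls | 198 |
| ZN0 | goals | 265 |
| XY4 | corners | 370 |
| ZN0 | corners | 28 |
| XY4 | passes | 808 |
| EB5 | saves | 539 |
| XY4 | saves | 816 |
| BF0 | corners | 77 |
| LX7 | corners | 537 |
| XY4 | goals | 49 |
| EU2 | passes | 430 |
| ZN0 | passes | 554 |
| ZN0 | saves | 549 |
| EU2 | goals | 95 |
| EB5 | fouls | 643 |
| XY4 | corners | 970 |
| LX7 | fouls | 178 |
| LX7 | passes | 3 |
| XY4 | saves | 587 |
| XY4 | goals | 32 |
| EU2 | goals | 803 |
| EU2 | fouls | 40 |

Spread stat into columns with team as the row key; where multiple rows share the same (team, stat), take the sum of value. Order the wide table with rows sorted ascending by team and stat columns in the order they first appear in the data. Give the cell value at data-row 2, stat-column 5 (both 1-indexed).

With rows sorted ascending by team, row 2 is team=EB5. stat columns in first-appearance order: saves, goals, fouls, corners, passes; column 5 is passes.
Long rows with team=EB5, stat=passes: 805 + 131 + 29 = 965.

965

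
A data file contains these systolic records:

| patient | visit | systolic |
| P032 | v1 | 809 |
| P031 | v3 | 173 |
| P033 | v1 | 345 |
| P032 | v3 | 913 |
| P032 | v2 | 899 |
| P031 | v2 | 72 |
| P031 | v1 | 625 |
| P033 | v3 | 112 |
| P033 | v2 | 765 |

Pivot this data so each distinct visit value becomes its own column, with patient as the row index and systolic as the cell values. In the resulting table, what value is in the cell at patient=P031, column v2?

Wide layout: rows indexed by patient, columns are the 3 distinct visit values (v1, v3, v2).
Cell (patient=P031, visit=v2) draws from the long row where patient=P031 and visit=v2, which has systolic=72.

72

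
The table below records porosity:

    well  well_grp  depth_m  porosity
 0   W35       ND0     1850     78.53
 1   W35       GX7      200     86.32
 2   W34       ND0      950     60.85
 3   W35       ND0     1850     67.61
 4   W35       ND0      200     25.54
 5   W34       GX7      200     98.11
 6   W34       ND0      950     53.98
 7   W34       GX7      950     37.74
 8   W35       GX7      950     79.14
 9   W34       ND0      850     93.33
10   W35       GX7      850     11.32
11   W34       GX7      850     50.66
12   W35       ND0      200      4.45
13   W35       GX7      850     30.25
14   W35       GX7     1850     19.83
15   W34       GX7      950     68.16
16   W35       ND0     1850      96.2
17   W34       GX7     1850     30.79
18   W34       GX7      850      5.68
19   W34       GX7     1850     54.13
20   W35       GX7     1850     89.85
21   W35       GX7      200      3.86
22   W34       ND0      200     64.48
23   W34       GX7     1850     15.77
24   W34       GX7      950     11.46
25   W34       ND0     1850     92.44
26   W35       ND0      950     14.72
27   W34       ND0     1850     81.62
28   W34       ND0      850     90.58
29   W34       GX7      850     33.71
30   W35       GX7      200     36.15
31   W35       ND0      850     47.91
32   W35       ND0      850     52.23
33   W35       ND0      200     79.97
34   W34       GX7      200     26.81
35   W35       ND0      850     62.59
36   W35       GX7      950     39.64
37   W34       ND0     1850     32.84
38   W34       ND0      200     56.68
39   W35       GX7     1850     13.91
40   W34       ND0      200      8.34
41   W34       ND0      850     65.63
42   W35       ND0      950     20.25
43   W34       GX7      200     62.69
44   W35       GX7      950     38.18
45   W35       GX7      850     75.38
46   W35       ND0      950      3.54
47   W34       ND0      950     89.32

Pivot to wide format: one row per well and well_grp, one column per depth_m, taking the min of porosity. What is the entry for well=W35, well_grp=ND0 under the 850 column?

Rows with well=W35, well_grp=ND0 and depth_m=850: porosity values are 47.91, 52.23, 62.59.
min(47.91, 52.23, 62.59) = 47.91.

47.91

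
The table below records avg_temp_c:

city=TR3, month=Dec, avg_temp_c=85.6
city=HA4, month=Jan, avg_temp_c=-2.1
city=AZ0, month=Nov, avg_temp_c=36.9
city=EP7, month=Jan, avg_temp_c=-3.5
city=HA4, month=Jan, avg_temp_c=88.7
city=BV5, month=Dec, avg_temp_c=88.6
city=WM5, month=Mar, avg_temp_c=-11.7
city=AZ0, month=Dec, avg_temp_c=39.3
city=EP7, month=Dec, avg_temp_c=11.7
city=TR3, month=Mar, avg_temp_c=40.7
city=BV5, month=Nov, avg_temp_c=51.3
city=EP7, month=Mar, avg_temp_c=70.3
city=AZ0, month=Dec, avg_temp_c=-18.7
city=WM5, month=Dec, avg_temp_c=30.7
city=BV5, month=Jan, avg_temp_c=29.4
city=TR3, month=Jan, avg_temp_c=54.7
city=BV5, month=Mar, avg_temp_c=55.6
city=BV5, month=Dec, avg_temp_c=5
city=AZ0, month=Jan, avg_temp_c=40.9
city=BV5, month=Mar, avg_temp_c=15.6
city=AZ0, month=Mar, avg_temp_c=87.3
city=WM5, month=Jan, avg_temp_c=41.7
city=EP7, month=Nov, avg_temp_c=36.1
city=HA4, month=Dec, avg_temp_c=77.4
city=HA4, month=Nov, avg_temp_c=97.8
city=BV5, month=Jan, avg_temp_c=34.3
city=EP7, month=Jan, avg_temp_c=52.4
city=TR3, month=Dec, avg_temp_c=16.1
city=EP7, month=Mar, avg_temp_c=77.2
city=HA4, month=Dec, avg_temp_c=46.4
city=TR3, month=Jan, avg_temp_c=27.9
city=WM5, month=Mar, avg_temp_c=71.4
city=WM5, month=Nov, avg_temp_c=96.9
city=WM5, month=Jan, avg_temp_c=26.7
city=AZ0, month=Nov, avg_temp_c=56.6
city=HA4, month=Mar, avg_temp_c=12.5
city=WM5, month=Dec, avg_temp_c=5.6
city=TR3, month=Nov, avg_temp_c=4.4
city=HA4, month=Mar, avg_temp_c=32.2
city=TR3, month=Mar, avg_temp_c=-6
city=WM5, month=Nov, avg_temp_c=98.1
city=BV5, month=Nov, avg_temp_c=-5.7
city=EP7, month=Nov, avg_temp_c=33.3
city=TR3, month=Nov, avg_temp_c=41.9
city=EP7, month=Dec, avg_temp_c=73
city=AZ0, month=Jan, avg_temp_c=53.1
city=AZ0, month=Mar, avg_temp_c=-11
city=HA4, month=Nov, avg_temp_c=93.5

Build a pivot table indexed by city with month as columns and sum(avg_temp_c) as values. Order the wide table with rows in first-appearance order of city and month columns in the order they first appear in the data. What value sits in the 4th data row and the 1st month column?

With rows in first-appearance order of city, row 4 is city=EP7. month columns in first-appearance order: Dec, Jan, Nov, Mar; column 1 is Dec.
Long rows with city=EP7, month=Dec: 11.7 + 73 = 84.7.

84.7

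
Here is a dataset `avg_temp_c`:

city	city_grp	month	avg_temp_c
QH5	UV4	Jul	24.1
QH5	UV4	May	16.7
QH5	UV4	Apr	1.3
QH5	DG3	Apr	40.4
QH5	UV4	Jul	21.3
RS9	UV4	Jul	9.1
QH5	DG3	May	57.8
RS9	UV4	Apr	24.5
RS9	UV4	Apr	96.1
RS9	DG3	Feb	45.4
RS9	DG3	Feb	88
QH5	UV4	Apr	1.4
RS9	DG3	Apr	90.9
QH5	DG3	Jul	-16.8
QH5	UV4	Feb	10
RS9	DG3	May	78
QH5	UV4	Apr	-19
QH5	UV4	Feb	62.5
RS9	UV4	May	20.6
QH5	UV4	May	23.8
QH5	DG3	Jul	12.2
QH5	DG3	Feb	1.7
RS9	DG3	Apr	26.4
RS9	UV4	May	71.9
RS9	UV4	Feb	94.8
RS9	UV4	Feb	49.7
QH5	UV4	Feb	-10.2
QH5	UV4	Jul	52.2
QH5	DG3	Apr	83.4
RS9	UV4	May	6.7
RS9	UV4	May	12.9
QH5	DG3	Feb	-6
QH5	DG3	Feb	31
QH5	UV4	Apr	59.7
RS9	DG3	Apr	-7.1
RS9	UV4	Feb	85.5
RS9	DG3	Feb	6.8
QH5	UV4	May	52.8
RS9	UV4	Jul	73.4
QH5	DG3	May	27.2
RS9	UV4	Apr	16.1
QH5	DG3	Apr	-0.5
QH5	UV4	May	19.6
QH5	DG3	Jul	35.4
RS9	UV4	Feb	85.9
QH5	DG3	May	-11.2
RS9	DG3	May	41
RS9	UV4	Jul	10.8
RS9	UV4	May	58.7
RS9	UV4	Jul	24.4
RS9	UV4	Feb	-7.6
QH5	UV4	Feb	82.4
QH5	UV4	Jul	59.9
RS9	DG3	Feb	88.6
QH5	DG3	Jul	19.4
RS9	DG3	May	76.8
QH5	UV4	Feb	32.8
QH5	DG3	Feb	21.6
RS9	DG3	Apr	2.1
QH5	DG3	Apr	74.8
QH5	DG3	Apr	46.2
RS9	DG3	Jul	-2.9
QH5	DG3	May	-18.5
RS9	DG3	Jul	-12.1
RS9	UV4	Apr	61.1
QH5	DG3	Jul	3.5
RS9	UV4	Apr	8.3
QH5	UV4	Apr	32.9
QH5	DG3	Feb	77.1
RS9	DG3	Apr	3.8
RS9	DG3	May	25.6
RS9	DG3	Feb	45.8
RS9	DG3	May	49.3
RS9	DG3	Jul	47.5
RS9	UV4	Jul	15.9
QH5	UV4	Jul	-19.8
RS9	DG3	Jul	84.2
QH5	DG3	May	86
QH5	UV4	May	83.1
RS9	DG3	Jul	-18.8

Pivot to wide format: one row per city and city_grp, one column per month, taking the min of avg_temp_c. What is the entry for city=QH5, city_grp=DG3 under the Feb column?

Rows with city=QH5, city_grp=DG3 and month=Feb: avg_temp_c values are 1.7, -6, 31, 21.6, 77.1.
min(1.7, -6, 31, 21.6, 77.1) = -6.

-6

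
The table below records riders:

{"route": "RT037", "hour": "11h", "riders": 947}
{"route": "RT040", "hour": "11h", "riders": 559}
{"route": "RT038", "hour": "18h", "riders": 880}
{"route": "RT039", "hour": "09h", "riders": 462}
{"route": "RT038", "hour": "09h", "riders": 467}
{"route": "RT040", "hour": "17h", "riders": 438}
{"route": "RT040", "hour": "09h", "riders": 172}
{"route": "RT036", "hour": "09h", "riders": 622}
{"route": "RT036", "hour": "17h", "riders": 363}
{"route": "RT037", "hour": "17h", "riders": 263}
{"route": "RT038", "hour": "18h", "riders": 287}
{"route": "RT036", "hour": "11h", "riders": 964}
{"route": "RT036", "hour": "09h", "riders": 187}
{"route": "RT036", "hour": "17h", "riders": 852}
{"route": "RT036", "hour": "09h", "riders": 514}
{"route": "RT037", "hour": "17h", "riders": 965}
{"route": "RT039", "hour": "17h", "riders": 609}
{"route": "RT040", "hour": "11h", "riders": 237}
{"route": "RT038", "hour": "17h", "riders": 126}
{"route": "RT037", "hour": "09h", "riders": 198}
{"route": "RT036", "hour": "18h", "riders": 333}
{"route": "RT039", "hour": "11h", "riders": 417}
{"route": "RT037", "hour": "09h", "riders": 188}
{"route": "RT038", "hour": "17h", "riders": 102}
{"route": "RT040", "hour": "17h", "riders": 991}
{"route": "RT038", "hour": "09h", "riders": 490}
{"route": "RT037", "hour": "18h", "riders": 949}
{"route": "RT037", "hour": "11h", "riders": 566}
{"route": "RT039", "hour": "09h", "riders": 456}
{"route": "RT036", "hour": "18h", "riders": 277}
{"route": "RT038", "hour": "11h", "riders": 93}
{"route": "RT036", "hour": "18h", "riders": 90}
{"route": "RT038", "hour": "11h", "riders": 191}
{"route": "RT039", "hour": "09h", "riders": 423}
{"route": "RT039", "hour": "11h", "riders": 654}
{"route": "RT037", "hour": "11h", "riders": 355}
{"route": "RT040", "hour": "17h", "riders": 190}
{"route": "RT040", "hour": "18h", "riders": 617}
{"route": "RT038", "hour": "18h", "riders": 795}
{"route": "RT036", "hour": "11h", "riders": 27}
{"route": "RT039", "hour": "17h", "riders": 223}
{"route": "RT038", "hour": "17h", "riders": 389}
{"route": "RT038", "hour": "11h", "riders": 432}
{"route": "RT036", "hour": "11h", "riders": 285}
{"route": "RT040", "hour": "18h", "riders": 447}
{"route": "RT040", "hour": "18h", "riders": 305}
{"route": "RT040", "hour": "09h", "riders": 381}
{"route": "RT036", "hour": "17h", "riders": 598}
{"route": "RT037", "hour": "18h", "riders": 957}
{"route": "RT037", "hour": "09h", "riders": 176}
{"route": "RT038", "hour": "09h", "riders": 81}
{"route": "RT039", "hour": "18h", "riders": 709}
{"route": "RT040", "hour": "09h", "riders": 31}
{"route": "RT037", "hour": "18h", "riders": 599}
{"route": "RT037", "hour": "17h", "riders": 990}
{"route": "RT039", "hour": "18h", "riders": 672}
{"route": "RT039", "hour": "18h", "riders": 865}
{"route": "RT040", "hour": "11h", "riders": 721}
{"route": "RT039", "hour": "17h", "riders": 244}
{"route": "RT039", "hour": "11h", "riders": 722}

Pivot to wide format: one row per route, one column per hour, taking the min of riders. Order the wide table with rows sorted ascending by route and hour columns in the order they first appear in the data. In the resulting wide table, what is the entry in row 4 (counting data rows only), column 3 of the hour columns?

423

With rows sorted ascending by route, row 4 is route=RT039. hour columns in first-appearance order: 11h, 18h, 09h, 17h; column 3 is 09h.
Long rows with route=RT039, hour=09h: min(462, 456, 423) = 423.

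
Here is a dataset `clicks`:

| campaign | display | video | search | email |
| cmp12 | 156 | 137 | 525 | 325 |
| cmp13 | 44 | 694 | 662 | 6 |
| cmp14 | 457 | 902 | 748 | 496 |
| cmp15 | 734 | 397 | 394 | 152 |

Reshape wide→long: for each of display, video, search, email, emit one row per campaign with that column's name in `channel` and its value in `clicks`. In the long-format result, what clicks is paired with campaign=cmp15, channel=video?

397

Unpivoting turns each (campaign, wide-column) pair into one long row.
The wide cell at row cmp15, column video holds 397, so the long row (cmp15, video) has clicks=397.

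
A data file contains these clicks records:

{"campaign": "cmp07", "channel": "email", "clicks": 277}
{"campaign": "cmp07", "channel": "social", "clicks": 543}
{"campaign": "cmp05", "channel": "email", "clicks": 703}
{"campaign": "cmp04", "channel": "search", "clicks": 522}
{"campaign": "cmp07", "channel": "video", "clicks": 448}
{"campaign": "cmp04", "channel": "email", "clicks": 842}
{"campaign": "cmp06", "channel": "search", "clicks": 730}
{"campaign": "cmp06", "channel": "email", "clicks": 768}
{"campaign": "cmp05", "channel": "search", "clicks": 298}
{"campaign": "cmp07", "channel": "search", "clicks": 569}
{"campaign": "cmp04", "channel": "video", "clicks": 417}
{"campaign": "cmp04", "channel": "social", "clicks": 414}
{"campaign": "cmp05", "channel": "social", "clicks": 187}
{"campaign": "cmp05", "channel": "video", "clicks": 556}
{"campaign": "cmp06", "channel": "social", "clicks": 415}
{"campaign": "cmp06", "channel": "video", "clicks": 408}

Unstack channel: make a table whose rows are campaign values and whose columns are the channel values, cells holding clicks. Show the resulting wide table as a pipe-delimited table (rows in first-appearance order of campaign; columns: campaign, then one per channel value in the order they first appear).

| campaign | email | social | search | video |
| cmp07 | 277 | 543 | 569 | 448 |
| cmp05 | 703 | 187 | 298 | 556 |
| cmp04 | 842 | 414 | 522 | 417 |
| cmp06 | 768 | 415 | 730 | 408 |

Columns: campaign plus the 4 distinct channel values (email, social, search, video).
For example, row cmp07 column email takes clicks=277 from the long row (cmp07, email).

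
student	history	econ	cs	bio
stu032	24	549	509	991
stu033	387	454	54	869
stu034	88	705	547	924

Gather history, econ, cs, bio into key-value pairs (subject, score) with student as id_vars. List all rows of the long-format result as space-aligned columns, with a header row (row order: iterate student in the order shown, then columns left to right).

student  subject  score
stu032   history  24   
stu032   econ     549  
stu032   cs       509  
stu032   bio      991  
stu033   history  387  
stu033   econ     454  
stu033   cs       54   
stu033   bio      869  
stu034   history  88   
stu034   econ     705  
stu034   cs       547  
stu034   bio      924  

Each (student, column) pair becomes one row: 3 × 4 = 12 rows.
For example, (stu032, history) → score=24.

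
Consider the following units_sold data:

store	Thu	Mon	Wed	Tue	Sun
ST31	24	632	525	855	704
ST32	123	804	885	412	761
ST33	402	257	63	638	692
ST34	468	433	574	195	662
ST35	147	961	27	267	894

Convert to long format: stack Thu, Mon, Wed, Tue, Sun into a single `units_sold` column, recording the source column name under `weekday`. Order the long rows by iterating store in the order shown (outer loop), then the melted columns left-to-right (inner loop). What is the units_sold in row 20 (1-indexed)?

25 rows total (5 × 5). Row 20: index ⌊(20-1)/5⌋ = 3 into store → ST34; (20-1) mod 5 = 4 into the melted columns → Sun.
So row 20 is (ST34, Sun, 662); units_sold = 662.

662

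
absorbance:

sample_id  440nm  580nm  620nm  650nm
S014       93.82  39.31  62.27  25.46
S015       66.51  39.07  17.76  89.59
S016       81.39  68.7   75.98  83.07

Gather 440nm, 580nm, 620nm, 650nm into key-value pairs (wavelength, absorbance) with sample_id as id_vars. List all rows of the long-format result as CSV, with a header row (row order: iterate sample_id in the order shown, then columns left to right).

sample_id,wavelength,absorbance
S014,440nm,93.82
S014,580nm,39.31
S014,620nm,62.27
S014,650nm,25.46
S015,440nm,66.51
S015,580nm,39.07
S015,620nm,17.76
S015,650nm,89.59
S016,440nm,81.39
S016,580nm,68.7
S016,620nm,75.98
S016,650nm,83.07

Each (sample_id, column) pair becomes one row: 3 × 4 = 12 rows.
For example, (S014, 440nm) → absorbance=93.82.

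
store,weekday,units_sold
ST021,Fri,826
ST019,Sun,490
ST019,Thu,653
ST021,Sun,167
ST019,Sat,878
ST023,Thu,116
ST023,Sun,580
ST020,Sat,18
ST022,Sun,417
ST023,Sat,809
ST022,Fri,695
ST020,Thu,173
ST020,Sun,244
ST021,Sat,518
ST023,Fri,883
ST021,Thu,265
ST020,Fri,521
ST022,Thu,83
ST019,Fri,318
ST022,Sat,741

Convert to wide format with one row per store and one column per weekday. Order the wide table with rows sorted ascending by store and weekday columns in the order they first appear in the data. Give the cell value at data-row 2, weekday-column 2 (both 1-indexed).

244

With rows sorted ascending by store, row 2 is store=ST020. weekday columns in first-appearance order: Fri, Sun, Thu, Sat; column 2 is Sun.
Long rows with store=ST020, weekday=Sun: units_sold = 244.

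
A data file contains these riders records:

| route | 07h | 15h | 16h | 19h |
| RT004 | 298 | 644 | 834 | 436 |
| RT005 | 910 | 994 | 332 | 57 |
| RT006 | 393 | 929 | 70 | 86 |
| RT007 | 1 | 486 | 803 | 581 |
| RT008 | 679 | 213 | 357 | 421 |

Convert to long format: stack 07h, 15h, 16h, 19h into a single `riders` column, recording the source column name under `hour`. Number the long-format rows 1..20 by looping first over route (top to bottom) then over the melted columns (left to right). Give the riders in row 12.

86

20 rows total (5 × 4). Row 12: index ⌊(12-1)/4⌋ = 2 into route → RT006; (12-1) mod 4 = 3 into the melted columns → 19h.
So row 12 is (RT006, 19h, 86); riders = 86.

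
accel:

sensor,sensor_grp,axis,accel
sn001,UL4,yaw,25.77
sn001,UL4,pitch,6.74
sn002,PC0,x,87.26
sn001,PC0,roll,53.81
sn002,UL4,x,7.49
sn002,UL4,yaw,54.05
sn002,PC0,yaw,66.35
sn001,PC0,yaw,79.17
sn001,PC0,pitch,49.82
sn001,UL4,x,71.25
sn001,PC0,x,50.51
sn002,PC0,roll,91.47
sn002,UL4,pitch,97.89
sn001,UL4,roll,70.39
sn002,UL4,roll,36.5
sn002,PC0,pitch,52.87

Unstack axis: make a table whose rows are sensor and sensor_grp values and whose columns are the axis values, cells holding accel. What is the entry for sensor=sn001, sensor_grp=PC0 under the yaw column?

79.17

Wide layout: rows indexed by sensor and sensor_grp, columns are the 4 distinct axis values (yaw, pitch, x, roll).
Cell (sensor=sn001, sensor_grp=PC0, axis=yaw) draws from the long row where sensor=sn001, sensor_grp=PC0 and axis=yaw, which has accel=79.17.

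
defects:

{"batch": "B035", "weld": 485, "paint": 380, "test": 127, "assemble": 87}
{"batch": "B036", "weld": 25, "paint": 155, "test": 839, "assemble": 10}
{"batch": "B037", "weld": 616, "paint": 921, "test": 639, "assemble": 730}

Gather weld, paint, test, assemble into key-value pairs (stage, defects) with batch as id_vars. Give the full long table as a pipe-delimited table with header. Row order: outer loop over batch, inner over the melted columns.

Each (batch, column) pair becomes one row: 3 × 4 = 12 rows.
For example, (B035, weld) → defects=485.

| batch | stage | defects |
| B035 | weld | 485 |
| B035 | paint | 380 |
| B035 | test | 127 |
| B035 | assemble | 87 |
| B036 | weld | 25 |
| B036 | paint | 155 |
| B036 | test | 839 |
| B036 | assemble | 10 |
| B037 | weld | 616 |
| B037 | paint | 921 |
| B037 | test | 639 |
| B037 | assemble | 730 |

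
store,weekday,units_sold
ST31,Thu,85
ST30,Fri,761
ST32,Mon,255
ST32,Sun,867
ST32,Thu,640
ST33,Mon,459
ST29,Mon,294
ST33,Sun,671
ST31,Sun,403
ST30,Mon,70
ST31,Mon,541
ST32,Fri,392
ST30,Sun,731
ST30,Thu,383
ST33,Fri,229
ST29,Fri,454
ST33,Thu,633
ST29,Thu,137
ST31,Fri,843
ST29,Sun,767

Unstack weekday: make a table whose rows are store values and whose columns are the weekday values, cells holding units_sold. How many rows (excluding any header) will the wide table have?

5

5 distinct store values → 5 rows.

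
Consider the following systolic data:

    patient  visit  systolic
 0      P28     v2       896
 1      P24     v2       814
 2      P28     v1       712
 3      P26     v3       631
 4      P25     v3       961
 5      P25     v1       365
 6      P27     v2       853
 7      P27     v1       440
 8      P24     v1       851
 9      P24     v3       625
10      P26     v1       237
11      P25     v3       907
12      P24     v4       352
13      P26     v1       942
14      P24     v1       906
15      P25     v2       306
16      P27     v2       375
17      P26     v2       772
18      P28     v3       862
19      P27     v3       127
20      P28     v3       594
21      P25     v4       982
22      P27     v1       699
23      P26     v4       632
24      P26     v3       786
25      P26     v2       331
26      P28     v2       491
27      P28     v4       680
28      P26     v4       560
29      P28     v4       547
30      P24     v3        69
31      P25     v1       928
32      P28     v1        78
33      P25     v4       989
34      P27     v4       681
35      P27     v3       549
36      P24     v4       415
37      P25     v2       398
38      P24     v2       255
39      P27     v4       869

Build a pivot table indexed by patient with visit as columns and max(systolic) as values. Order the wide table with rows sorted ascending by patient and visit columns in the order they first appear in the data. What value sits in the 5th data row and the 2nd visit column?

With rows sorted ascending by patient, row 5 is patient=P28. visit columns in first-appearance order: v2, v1, v3, v4; column 2 is v1.
Long rows with patient=P28, visit=v1: max(712, 78) = 712.

712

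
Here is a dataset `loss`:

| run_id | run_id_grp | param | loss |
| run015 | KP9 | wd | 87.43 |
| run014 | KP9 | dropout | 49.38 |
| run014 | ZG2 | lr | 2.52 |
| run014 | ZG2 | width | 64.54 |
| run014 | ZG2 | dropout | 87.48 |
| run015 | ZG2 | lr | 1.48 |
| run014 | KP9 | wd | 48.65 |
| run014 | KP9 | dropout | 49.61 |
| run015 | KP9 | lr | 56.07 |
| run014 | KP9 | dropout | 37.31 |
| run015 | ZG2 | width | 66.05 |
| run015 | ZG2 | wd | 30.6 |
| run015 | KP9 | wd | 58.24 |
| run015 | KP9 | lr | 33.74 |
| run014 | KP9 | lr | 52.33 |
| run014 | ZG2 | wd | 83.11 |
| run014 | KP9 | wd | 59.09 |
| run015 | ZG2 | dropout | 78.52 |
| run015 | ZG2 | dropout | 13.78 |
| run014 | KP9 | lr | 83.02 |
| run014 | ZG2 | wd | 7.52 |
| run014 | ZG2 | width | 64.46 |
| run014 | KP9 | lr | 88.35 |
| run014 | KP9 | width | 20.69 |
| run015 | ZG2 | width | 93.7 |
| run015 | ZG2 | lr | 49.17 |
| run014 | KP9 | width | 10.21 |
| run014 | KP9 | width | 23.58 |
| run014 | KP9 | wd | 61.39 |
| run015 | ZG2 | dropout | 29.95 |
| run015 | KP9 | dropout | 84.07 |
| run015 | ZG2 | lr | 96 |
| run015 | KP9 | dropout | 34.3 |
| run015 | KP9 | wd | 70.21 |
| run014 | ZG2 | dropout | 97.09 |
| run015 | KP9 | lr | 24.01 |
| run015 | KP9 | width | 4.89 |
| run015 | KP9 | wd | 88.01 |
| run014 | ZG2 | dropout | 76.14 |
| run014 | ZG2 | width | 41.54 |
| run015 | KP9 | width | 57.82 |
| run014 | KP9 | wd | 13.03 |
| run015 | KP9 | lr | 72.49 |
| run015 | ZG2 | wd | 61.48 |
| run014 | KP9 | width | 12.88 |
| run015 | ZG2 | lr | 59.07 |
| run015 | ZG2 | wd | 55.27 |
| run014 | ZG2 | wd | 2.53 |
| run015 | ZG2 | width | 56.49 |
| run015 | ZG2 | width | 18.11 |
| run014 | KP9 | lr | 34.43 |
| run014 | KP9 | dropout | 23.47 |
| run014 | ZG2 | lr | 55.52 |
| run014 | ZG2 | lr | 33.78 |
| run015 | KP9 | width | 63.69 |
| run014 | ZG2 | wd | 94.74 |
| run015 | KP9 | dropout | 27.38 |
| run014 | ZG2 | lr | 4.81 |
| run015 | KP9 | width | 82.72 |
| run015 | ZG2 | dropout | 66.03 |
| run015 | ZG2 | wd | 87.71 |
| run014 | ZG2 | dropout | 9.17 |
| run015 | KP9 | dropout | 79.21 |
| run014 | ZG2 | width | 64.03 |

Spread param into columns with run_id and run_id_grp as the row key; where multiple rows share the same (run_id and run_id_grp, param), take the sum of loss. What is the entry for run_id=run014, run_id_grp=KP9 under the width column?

Rows with run_id=run014, run_id_grp=KP9 and param=width: loss values are 20.69, 10.21, 23.58, 12.88.
20.69 + 10.21 + 23.58 + 12.88 = 67.36.

67.36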